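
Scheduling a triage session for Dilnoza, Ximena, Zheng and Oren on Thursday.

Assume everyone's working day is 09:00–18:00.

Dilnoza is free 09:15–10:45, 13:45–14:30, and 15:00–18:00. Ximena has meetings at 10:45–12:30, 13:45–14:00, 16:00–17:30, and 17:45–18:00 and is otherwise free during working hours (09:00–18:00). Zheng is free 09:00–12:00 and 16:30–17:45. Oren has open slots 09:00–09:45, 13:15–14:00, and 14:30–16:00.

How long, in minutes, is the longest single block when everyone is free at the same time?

Ximena free within 09:00–18:00: 09:00–10:45, 12:30–13:45, 14:00–16:00, 17:30–17:45.
Dilnoza ∩ Ximena: 09:15–10:45, 14:00–14:30, 15:00–16:00, 17:30–17:45.
Dilnoza ∩ Ximena ∩ Zheng: 09:15–10:45, 17:30–17:45.
Dilnoza ∩ Ximena ∩ Zheng ∩ Oren: 09:15–09:45.
Single common window of 30 minutes.

30 minutes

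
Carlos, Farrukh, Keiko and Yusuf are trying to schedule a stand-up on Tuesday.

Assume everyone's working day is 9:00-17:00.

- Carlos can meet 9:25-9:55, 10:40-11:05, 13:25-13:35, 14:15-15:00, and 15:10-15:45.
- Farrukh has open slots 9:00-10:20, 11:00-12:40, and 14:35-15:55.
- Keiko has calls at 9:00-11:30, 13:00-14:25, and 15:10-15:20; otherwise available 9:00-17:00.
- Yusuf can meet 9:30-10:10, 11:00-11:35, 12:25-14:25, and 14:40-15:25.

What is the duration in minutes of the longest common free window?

20 minutes

Keiko free within 09:00–17:00: 11:30–13:00, 14:25–15:10, 15:20–17:00.
Carlos ∩ Farrukh: 09:25–09:55, 11:00–11:05, 14:35–15:00, 15:10–15:45.
Carlos ∩ Farrukh ∩ Keiko: 14:35–15:00, 15:20–15:45.
Carlos ∩ Farrukh ∩ Keiko ∩ Yusuf: 14:40–15:00, 15:20–15:25.
Common window lengths: 20, 5 min; longest is 20.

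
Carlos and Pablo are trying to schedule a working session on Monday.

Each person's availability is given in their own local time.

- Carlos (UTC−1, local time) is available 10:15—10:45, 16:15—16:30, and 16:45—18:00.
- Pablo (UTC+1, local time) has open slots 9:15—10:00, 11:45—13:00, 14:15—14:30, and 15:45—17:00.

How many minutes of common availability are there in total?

Carlos → UTC: 11:15–11:45, 17:15–17:30, 17:45–19:00.
Pablo → UTC: 08:15–09:00, 10:45–12:00, 13:15–13:30, 14:45–16:00.
Carlos ∩ Pablo: 11:15–11:45.
Total common minutes: 30.

30 minutes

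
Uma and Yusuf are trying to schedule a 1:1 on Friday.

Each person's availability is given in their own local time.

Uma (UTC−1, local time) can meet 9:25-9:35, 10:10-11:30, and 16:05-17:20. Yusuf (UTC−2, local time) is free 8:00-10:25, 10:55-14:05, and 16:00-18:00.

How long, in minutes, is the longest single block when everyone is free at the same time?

Uma → UTC: 10:25–10:35, 11:10–12:30, 17:05–18:20.
Yusuf → UTC: 10:00–12:25, 12:55–16:05, 18:00–20:00.
Uma ∩ Yusuf: 10:25–10:35, 11:10–12:25, 18:00–18:20.
Common window lengths: 10, 75, 20 min; longest is 75.

75 minutes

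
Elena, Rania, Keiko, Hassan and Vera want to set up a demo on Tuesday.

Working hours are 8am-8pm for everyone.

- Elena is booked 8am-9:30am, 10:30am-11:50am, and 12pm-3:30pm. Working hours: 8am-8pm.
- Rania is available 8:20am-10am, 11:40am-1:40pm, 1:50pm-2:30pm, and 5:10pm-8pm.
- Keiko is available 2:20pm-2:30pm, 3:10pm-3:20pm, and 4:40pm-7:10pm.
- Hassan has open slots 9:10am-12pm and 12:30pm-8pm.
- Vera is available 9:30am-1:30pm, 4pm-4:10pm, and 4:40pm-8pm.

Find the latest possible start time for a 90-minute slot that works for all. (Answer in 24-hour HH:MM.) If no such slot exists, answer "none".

17:40

Elena free within 08:00–20:00: 09:30–10:30, 11:50–12:00, 15:30–20:00.
Elena ∩ Rania: 09:30–10:00, 11:50–12:00, 17:10–20:00.
Elena ∩ Rania ∩ Keiko: 17:10–19:10.
Elena ∩ Rania ∩ Keiko ∩ Hassan: 17:10–19:10.
Elena ∩ Rania ∩ Keiko ∩ Hassan ∩ Vera: 17:10–19:10.
Windows ≥ 90 min: 17:10–19:10.
Latest start in the last window 17:10–19:10 is 19:10 − 90 min = 17:40.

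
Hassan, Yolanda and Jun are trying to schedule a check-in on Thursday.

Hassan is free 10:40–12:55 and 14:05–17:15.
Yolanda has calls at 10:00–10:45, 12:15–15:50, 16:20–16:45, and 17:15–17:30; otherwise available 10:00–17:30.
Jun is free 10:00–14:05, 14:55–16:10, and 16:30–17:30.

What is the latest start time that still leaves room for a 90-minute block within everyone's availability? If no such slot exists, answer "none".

Yolanda free within 10:00–17:30: 10:45–12:15, 15:50–16:20, 16:45–17:15.
Hassan ∩ Yolanda: 10:45–12:15, 15:50–16:20, 16:45–17:15.
Hassan ∩ Yolanda ∩ Jun: 10:45–12:15, 15:50–16:10, 16:45–17:15.
Windows ≥ 90 min: 10:45–12:15.
Latest start in the last window 10:45–12:15 is 12:15 − 90 min = 10:45.

10:45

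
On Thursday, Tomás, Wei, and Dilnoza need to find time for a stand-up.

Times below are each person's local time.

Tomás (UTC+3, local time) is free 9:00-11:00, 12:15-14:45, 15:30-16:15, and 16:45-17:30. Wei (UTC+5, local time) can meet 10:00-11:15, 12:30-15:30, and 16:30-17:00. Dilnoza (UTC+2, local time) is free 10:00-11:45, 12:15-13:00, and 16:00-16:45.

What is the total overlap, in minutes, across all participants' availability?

45 minutes

Tomás → UTC: 06:00–08:00, 09:15–11:45, 12:30–13:15, 13:45–14:30.
Wei → UTC: 05:00–06:15, 07:30–10:30, 11:30–12:00.
Dilnoza → UTC: 08:00–09:45, 10:15–11:00, 14:00–14:45.
Tomás ∩ Wei: 06:00–06:15, 07:30–08:00, 09:15–10:30, 11:30–11:45.
Tomás ∩ Wei ∩ Dilnoza: 09:15–09:45, 10:15–10:30.
Total common minutes: 30 + 15 = 45.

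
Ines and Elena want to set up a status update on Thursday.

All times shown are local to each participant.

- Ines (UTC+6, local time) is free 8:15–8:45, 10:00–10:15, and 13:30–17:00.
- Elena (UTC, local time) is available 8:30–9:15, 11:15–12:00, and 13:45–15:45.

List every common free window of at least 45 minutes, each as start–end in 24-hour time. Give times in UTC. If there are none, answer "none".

Ines → UTC: 02:15–02:45, 04:00–04:15, 07:30–11:00.
Elena → UTC: 08:30–09:15, 11:15–12:00, 13:45–15:45.
Ines ∩ Elena: 08:30–09:15.
Windows ≥ 45 min: 08:30–09:15.

08:30–09:15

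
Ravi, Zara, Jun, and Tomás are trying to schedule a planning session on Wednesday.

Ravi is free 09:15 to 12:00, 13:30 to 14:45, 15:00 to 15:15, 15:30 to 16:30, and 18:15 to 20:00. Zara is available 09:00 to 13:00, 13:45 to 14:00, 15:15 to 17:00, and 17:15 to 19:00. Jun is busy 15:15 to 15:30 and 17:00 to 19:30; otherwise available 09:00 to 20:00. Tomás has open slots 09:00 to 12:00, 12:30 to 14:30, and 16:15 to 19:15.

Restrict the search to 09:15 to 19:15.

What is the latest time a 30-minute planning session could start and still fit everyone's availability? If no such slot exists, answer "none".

Jun free within 09:00–20:00: 09:00–15:15, 15:30–17:00, 19:30–20:00.
Ravi ∩ Zara: 09:15–12:00, 13:45–14:00, 15:30–16:30, 18:15–19:00.
Ravi ∩ Zara ∩ Jun: 09:15–12:00, 13:45–14:00, 15:30–16:30.
Ravi ∩ Zara ∩ Jun ∩ Tomás: 09:15–12:00, 13:45–14:00, 16:15–16:30.
Restricted to 09:15–19:15: 09:15–12:00, 13:45–14:00, 16:15–16:30.
Windows ≥ 30 min: 09:15–12:00.
Latest start in the last window 09:15–12:00 is 12:00 − 30 min = 11:30.

11:30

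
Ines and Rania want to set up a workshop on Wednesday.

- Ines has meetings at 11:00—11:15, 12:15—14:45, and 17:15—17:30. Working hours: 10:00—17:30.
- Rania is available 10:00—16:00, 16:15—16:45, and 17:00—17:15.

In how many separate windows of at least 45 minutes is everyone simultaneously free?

3

Ines free within 10:00–17:30: 10:00–11:00, 11:15–12:15, 14:45–17:15.
Ines ∩ Rania: 10:00–11:00, 11:15–12:15, 14:45–16:00, 16:15–16:45, 17:00–17:15.
Windows ≥ 45 min: 10:00–11:00, 11:15–12:15, 14:45–16:00.
That's 3 windows.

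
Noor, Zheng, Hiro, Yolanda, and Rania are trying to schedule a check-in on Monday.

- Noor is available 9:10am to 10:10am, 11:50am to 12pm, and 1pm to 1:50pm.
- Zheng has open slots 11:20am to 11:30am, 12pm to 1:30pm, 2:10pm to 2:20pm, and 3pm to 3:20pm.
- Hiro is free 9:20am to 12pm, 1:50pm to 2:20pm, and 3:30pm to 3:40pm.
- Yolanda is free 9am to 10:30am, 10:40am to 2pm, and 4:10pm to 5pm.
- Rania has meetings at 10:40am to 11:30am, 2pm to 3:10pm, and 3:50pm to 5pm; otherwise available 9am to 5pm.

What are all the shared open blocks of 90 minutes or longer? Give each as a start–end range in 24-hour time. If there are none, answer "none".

none

Rania free within 09:00–17:00: 09:00–10:40, 11:30–14:00, 15:10–15:50.
Noor ∩ Zheng: 13:00–13:30.
Noor ∩ Zheng ∩ Hiro: (none).
Noor ∩ Zheng ∩ Hiro ∩ Yolanda: (none).
Noor ∩ Zheng ∩ Hiro ∩ Yolanda ∩ Rania: (none).
Windows ≥ 90 min: (none).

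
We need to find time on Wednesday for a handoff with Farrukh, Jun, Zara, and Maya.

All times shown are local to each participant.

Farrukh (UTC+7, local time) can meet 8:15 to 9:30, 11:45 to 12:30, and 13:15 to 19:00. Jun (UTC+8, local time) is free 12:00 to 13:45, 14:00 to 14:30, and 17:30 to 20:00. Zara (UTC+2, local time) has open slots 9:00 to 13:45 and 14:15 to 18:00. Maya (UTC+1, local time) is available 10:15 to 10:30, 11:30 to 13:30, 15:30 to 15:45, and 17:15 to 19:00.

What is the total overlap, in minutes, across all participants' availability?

Farrukh → UTC: 01:15–02:30, 04:45–05:30, 06:15–12:00.
Jun → UTC: 04:00–05:45, 06:00–06:30, 09:30–12:00.
Zara → UTC: 07:00–11:45, 12:15–16:00.
Maya → UTC: 09:15–09:30, 10:30–12:30, 14:30–14:45, 16:15–18:00.
Farrukh ∩ Jun: 04:45–05:30, 06:15–06:30, 09:30–12:00.
Farrukh ∩ Jun ∩ Zara: 09:30–11:45.
Farrukh ∩ Jun ∩ Zara ∩ Maya: 10:30–11:45.
Total common minutes: 75.

75 minutes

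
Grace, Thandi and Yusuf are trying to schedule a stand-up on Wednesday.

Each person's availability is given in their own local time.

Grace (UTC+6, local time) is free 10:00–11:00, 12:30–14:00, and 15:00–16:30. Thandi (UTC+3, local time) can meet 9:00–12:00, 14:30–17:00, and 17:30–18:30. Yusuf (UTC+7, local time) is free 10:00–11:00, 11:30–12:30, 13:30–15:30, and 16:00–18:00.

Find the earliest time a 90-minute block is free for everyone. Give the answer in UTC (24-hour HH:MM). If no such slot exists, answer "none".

06:30

Grace → UTC: 04:00–05:00, 06:30–08:00, 09:00–10:30.
Thandi → UTC: 06:00–09:00, 11:30–14:00, 14:30–15:30.
Yusuf → UTC: 03:00–04:00, 04:30–05:30, 06:30–08:30, 09:00–11:00.
Grace ∩ Thandi: 06:30–08:00.
Grace ∩ Thandi ∩ Yusuf: 06:30–08:00.
Windows ≥ 90 min: 06:30–08:00.
Earliest such window starts at 06:30.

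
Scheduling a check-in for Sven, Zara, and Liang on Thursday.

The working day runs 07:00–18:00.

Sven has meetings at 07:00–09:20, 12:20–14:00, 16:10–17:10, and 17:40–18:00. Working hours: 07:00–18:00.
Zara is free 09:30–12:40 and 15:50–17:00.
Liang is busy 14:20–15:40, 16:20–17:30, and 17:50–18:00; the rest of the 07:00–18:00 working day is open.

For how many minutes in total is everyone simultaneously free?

Sven free within 07:00–18:00: 09:20–12:20, 14:00–16:10, 17:10–17:40.
Liang free within 07:00–18:00: 07:00–14:20, 15:40–16:20, 17:30–17:50.
Sven ∩ Zara: 09:30–12:20, 15:50–16:10.
Sven ∩ Zara ∩ Liang: 09:30–12:20, 15:50–16:10.
Total common minutes: 170 + 20 = 190.

190 minutes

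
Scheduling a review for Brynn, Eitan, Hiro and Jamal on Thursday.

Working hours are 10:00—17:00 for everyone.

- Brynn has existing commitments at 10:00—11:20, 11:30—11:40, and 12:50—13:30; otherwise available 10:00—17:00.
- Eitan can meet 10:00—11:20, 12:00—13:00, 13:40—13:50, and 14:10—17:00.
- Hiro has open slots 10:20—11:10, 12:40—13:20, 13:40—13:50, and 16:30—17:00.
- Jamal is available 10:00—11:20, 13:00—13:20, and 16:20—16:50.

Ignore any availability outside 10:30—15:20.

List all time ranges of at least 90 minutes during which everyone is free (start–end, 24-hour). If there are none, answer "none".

none

Brynn free within 10:00–17:00: 11:20–11:30, 11:40–12:50, 13:30–17:00.
Brynn ∩ Eitan: 12:00–12:50, 13:40–13:50, 14:10–17:00.
Brynn ∩ Eitan ∩ Hiro: 12:40–12:50, 13:40–13:50, 16:30–17:00.
Brynn ∩ Eitan ∩ Hiro ∩ Jamal: 16:30–16:50.
Restricted to 10:30–15:20: (none).
Windows ≥ 90 min: (none).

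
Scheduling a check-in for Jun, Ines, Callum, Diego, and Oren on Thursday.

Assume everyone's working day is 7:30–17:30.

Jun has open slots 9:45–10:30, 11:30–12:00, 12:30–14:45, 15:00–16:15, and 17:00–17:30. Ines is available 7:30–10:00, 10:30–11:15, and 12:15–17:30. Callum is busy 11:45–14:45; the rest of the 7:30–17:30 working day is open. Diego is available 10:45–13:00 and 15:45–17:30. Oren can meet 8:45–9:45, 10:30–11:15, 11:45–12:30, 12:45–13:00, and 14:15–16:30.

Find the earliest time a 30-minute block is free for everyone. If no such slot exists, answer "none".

Callum free within 07:30–17:30: 07:30–11:45, 14:45–17:30.
Jun ∩ Ines: 09:45–10:00, 12:30–14:45, 15:00–16:15, 17:00–17:30.
Jun ∩ Ines ∩ Callum: 09:45–10:00, 15:00–16:15, 17:00–17:30.
Jun ∩ Ines ∩ Callum ∩ Diego: 15:45–16:15, 17:00–17:30.
Jun ∩ Ines ∩ Callum ∩ Diego ∩ Oren: 15:45–16:15.
Windows ≥ 30 min: 15:45–16:15.
Earliest such window starts at 15:45.

15:45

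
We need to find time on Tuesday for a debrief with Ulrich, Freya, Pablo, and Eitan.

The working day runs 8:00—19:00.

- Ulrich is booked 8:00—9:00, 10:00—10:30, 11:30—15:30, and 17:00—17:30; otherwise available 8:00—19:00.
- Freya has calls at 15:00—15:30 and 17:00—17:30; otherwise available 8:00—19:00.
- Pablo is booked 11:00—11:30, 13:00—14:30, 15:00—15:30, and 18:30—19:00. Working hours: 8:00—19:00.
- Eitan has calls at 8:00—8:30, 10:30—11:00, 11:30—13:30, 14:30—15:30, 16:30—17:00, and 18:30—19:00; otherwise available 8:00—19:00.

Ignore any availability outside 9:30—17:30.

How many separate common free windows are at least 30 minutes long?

Ulrich free within 08:00–19:00: 09:00–10:00, 10:30–11:30, 15:30–17:00, 17:30–19:00.
Freya free within 08:00–19:00: 08:00–15:00, 15:30–17:00, 17:30–19:00.
Pablo free within 08:00–19:00: 08:00–11:00, 11:30–13:00, 14:30–15:00, 15:30–18:30.
Eitan free within 08:00–19:00: 08:30–10:30, 11:00–11:30, 13:30–14:30, 15:30–16:30, 17:00–18:30.
Ulrich ∩ Freya: 09:00–10:00, 10:30–11:30, 15:30–17:00, 17:30–19:00.
Ulrich ∩ Freya ∩ Pablo: 09:00–10:00, 10:30–11:00, 15:30–17:00, 17:30–18:30.
Ulrich ∩ Freya ∩ Pablo ∩ Eitan: 09:00–10:00, 15:30–16:30, 17:30–18:30.
Restricted to 09:30–17:30: 09:30–10:00, 15:30–16:30.
Windows ≥ 30 min: 09:30–10:00, 15:30–16:30.
That's 2 windows.

2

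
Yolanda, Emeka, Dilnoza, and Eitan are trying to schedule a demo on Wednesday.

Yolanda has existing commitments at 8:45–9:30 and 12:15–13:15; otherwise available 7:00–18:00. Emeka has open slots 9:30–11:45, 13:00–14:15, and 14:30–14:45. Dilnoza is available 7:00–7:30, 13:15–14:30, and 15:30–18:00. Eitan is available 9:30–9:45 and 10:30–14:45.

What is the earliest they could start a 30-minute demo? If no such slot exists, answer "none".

13:15

Yolanda free within 07:00–18:00: 07:00–08:45, 09:30–12:15, 13:15–18:00.
Yolanda ∩ Emeka: 09:30–11:45, 13:15–14:15, 14:30–14:45.
Yolanda ∩ Emeka ∩ Dilnoza: 13:15–14:15.
Yolanda ∩ Emeka ∩ Dilnoza ∩ Eitan: 13:15–14:15.
Windows ≥ 30 min: 13:15–14:15.
Earliest such window starts at 13:15.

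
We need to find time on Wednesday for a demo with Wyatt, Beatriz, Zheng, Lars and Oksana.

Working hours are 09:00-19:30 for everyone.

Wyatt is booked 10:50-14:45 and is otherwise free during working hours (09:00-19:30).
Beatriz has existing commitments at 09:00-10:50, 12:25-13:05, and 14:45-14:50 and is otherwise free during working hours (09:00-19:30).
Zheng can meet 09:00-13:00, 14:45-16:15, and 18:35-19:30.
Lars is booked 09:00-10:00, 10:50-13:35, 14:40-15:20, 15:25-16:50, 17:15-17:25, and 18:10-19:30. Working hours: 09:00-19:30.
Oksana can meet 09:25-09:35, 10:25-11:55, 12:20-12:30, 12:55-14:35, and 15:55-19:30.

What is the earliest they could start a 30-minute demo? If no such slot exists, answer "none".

Wyatt free within 09:00–19:30: 09:00–10:50, 14:45–19:30.
Beatriz free within 09:00–19:30: 10:50–12:25, 13:05–14:45, 14:50–19:30.
Lars free within 09:00–19:30: 10:00–10:50, 13:35–14:40, 15:20–15:25, 16:50–17:15, 17:25–18:10.
Wyatt ∩ Beatriz: 14:50–19:30.
Wyatt ∩ Beatriz ∩ Zheng: 14:50–16:15, 18:35–19:30.
Wyatt ∩ Beatriz ∩ Zheng ∩ Lars: 15:20–15:25.
Wyatt ∩ Beatriz ∩ Zheng ∩ Lars ∩ Oksana: (none).
Windows ≥ 30 min: (none).

none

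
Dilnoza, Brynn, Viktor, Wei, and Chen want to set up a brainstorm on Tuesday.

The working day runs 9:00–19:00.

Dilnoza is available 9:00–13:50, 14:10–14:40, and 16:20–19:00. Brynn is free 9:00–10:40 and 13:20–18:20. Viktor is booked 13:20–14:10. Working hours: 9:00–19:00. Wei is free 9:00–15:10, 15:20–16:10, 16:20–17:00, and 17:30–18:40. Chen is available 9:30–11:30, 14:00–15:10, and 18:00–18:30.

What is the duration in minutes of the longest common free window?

Viktor free within 09:00–19:00: 09:00–13:20, 14:10–19:00.
Dilnoza ∩ Brynn: 09:00–10:40, 13:20–13:50, 14:10–14:40, 16:20–18:20.
Dilnoza ∩ Brynn ∩ Viktor: 09:00–10:40, 14:10–14:40, 16:20–18:20.
Dilnoza ∩ Brynn ∩ Viktor ∩ Wei: 09:00–10:40, 14:10–14:40, 16:20–17:00, 17:30–18:20.
Dilnoza ∩ Brynn ∩ Viktor ∩ Wei ∩ Chen: 09:30–10:40, 14:10–14:40, 18:00–18:20.
Common window lengths: 70, 30, 20 min; longest is 70.

70 minutes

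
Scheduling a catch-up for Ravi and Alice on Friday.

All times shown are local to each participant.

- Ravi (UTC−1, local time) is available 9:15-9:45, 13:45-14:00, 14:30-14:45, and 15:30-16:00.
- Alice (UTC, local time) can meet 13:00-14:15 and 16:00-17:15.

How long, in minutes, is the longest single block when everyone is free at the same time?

Ravi → UTC: 10:15–10:45, 14:45–15:00, 15:30–15:45, 16:30–17:00.
Alice → UTC: 13:00–14:15, 16:00–17:15.
Ravi ∩ Alice: 16:30–17:00.
Single common window of 30 minutes.

30 minutes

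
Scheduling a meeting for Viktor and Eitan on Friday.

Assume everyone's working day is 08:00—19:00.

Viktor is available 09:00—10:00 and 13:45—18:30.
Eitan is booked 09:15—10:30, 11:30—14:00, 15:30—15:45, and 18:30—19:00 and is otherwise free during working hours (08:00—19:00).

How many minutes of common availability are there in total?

270 minutes

Eitan free within 08:00–19:00: 08:00–09:15, 10:30–11:30, 14:00–15:30, 15:45–18:30.
Viktor ∩ Eitan: 09:00–09:15, 14:00–15:30, 15:45–18:30.
Total common minutes: 15 + 90 + 165 = 270.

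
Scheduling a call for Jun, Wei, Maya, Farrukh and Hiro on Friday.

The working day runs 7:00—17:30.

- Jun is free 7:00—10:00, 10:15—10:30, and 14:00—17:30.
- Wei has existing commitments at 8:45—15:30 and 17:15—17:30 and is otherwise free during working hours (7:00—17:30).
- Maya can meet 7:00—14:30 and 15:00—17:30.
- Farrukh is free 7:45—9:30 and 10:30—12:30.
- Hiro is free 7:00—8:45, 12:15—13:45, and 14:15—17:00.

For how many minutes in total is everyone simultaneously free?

Wei free within 07:00–17:30: 07:00–08:45, 15:30–17:15.
Jun ∩ Wei: 07:00–08:45, 15:30–17:15.
Jun ∩ Wei ∩ Maya: 07:00–08:45, 15:30–17:15.
Jun ∩ Wei ∩ Maya ∩ Farrukh: 07:45–08:45.
Jun ∩ Wei ∩ Maya ∩ Farrukh ∩ Hiro: 07:45–08:45.
Total common minutes: 60.

60 minutes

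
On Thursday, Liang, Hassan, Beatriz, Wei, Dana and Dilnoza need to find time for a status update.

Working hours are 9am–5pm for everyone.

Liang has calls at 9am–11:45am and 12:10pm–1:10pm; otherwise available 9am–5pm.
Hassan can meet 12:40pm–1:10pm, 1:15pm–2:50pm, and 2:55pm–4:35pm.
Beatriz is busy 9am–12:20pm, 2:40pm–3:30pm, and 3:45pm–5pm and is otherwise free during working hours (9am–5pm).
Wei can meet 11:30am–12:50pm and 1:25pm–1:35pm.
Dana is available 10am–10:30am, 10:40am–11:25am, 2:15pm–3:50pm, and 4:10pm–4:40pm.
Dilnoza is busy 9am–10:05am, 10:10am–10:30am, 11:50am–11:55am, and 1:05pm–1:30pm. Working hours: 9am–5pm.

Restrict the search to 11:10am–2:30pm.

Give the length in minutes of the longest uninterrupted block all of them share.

0 minutes

Liang free within 09:00–17:00: 11:45–12:10, 13:10–17:00.
Beatriz free within 09:00–17:00: 12:20–14:40, 15:30–15:45.
Dilnoza free within 09:00–17:00: 10:05–10:10, 10:30–11:50, 11:55–13:05, 13:30–17:00.
Liang ∩ Hassan: 13:15–14:50, 14:55–16:35.
Liang ∩ Hassan ∩ Beatriz: 13:15–14:40, 15:30–15:45.
Liang ∩ Hassan ∩ Beatriz ∩ Wei: 13:25–13:35.
Liang ∩ Hassan ∩ Beatriz ∩ Wei ∩ Dana: (none).
Liang ∩ Hassan ∩ Beatriz ∩ Wei ∩ Dana ∩ Dilnoza: (none).
Restricted to 11:10–14:30: (none).
No common window.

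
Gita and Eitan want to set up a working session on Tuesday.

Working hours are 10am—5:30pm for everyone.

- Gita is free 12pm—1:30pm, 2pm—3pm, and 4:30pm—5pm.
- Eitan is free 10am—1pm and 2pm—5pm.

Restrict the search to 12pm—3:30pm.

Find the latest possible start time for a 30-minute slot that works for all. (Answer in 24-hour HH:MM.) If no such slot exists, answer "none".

Gita ∩ Eitan: 12:00–13:00, 14:00–15:00, 16:30–17:00.
Restricted to 12:00–15:30: 12:00–13:00, 14:00–15:00.
Windows ≥ 30 min: 12:00–13:00, 14:00–15:00.
Latest start in the last window 14:00–15:00 is 15:00 − 30 min = 14:30.

14:30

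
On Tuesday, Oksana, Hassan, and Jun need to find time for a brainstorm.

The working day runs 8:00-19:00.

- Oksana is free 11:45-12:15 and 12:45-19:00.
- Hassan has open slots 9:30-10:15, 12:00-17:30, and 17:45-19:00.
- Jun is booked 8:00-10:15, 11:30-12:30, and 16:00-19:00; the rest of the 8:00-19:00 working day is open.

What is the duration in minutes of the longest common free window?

195 minutes

Jun free within 08:00–19:00: 10:15–11:30, 12:30–16:00.
Oksana ∩ Hassan: 12:00–12:15, 12:45–17:30, 17:45–19:00.
Oksana ∩ Hassan ∩ Jun: 12:45–16:00.
Single common window of 195 minutes.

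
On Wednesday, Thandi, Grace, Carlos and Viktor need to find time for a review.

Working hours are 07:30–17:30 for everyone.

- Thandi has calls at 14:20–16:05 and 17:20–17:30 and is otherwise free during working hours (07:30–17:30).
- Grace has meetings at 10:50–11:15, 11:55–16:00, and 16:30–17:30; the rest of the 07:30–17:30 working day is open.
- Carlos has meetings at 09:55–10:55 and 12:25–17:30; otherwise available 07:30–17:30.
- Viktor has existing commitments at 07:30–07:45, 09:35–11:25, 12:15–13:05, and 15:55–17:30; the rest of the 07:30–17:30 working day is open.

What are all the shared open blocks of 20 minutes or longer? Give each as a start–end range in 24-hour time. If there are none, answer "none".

Thandi free within 07:30–17:30: 07:30–14:20, 16:05–17:20.
Grace free within 07:30–17:30: 07:30–10:50, 11:15–11:55, 16:00–16:30.
Carlos free within 07:30–17:30: 07:30–09:55, 10:55–12:25.
Viktor free within 07:30–17:30: 07:45–09:35, 11:25–12:15, 13:05–15:55.
Thandi ∩ Grace: 07:30–10:50, 11:15–11:55, 16:05–16:30.
Thandi ∩ Grace ∩ Carlos: 07:30–09:55, 11:15–11:55.
Thandi ∩ Grace ∩ Carlos ∩ Viktor: 07:45–09:35, 11:25–11:55.
Windows ≥ 20 min: 07:45–09:35, 11:25–11:55.

07:45–09:35, 11:25–11:55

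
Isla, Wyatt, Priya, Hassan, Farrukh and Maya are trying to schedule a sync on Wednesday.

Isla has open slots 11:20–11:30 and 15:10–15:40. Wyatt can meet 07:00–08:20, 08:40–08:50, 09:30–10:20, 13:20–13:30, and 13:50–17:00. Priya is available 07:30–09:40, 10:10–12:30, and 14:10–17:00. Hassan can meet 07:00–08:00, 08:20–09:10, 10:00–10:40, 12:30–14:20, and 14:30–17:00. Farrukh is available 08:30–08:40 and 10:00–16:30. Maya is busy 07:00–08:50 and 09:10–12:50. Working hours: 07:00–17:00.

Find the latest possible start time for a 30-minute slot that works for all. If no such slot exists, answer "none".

15:10

Maya free within 07:00–17:00: 08:50–09:10, 12:50–17:00.
Isla ∩ Wyatt: 15:10–15:40.
Isla ∩ Wyatt ∩ Priya: 15:10–15:40.
Isla ∩ Wyatt ∩ Priya ∩ Hassan: 15:10–15:40.
Isla ∩ Wyatt ∩ Priya ∩ Hassan ∩ Farrukh: 15:10–15:40.
Isla ∩ Wyatt ∩ Priya ∩ Hassan ∩ Farrukh ∩ Maya: 15:10–15:40.
Windows ≥ 30 min: 15:10–15:40.
Latest start in the last window 15:10–15:40 is 15:40 − 30 min = 15:10.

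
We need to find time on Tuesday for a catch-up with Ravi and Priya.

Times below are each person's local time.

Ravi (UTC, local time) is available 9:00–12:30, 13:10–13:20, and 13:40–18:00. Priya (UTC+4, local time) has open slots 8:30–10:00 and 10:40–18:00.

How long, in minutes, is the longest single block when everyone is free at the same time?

Ravi → UTC: 09:00–12:30, 13:10–13:20, 13:40–18:00.
Priya → UTC: 04:30–06:00, 06:40–14:00.
Ravi ∩ Priya: 09:00–12:30, 13:10–13:20, 13:40–14:00.
Common window lengths: 210, 10, 20 min; longest is 210.

210 minutes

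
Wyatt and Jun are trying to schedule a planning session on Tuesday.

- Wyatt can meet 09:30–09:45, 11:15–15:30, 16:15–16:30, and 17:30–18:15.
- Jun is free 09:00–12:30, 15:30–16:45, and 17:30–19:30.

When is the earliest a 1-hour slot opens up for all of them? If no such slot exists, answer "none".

11:15

Wyatt ∩ Jun: 09:30–09:45, 11:15–12:30, 16:15–16:30, 17:30–18:15.
Windows ≥ 60 min: 11:15–12:30.
Earliest such window starts at 11:15.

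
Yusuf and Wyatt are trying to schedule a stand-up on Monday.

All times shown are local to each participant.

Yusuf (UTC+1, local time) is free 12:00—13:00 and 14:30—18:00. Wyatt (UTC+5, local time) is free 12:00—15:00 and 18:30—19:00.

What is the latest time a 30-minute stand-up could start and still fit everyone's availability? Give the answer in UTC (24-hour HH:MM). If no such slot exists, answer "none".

Yusuf → UTC: 11:00–12:00, 13:30–17:00.
Wyatt → UTC: 07:00–10:00, 13:30–14:00.
Yusuf ∩ Wyatt: 13:30–14:00.
Windows ≥ 30 min: 13:30–14:00.
Latest start in the last window 13:30–14:00 is 14:00 − 30 min = 13:30.

13:30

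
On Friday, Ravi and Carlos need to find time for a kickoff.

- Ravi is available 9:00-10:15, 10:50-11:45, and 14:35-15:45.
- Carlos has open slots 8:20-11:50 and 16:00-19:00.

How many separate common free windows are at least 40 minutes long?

2

Ravi ∩ Carlos: 09:00–10:15, 10:50–11:45.
Windows ≥ 40 min: 09:00–10:15, 10:50–11:45.
That's 2 windows.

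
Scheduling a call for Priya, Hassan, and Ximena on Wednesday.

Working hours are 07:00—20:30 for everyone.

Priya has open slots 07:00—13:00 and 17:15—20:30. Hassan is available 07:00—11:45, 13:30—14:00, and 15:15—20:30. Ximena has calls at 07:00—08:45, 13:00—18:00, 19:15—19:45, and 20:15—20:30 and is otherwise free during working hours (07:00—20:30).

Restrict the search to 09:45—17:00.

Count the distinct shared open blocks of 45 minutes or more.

Ximena free within 07:00–20:30: 08:45–13:00, 18:00–19:15, 19:45–20:15.
Priya ∩ Hassan: 07:00–11:45, 17:15–20:30.
Priya ∩ Hassan ∩ Ximena: 08:45–11:45, 18:00–19:15, 19:45–20:15.
Restricted to 09:45–17:00: 09:45–11:45.
Windows ≥ 45 min: 09:45–11:45.
That's 1 window.

1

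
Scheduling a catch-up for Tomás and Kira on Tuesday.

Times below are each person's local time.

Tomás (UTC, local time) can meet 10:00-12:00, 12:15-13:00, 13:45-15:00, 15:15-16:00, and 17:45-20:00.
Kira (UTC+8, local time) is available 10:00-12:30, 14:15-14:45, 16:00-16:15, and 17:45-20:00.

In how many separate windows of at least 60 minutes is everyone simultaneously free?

1

Tomás → UTC: 10:00–12:00, 12:15–13:00, 13:45–15:00, 15:15–16:00, 17:45–20:00.
Kira → UTC: 02:00–04:30, 06:15–06:45, 08:00–08:15, 09:45–12:00.
Tomás ∩ Kira: 10:00–12:00.
Windows ≥ 60 min: 10:00–12:00.
That's 1 window.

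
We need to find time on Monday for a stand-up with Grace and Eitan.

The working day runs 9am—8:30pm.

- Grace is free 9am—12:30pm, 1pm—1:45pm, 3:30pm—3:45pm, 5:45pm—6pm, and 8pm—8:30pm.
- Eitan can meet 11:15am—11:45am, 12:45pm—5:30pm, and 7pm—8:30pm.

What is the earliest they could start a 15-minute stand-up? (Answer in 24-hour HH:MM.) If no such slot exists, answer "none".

11:15

Grace ∩ Eitan: 11:15–11:45, 13:00–13:45, 15:30–15:45, 20:00–20:30.
Windows ≥ 15 min: 11:15–11:45, 13:00–13:45, 15:30–15:45, 20:00–20:30.
Earliest such window starts at 11:15.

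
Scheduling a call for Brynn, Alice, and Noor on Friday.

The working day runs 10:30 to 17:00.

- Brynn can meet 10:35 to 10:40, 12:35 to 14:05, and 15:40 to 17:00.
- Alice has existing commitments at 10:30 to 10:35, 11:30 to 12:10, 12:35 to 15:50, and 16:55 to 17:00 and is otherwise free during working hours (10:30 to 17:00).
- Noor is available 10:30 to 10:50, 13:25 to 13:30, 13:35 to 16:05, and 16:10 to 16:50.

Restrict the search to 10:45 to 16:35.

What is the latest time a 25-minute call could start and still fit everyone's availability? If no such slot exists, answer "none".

16:10

Alice free within 10:30–17:00: 10:35–11:30, 12:10–12:35, 15:50–16:55.
Brynn ∩ Alice: 10:35–10:40, 15:50–16:55.
Brynn ∩ Alice ∩ Noor: 10:35–10:40, 15:50–16:05, 16:10–16:50.
Restricted to 10:45–16:35: 15:50–16:05, 16:10–16:35.
Windows ≥ 25 min: 16:10–16:35.
Latest start in the last window 16:10–16:35 is 16:35 − 25 min = 16:10.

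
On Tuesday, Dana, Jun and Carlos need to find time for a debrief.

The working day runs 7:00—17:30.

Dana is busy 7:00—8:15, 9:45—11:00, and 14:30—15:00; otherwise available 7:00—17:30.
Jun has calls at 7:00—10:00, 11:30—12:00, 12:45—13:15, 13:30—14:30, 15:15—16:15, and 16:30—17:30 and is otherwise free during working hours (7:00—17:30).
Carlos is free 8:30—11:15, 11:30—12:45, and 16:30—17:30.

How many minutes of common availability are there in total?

60 minutes

Dana free within 07:00–17:30: 08:15–09:45, 11:00–14:30, 15:00–17:30.
Jun free within 07:00–17:30: 10:00–11:30, 12:00–12:45, 13:15–13:30, 14:30–15:15, 16:15–16:30.
Dana ∩ Jun: 11:00–11:30, 12:00–12:45, 13:15–13:30, 15:00–15:15, 16:15–16:30.
Dana ∩ Jun ∩ Carlos: 11:00–11:15, 12:00–12:45.
Total common minutes: 15 + 45 = 60.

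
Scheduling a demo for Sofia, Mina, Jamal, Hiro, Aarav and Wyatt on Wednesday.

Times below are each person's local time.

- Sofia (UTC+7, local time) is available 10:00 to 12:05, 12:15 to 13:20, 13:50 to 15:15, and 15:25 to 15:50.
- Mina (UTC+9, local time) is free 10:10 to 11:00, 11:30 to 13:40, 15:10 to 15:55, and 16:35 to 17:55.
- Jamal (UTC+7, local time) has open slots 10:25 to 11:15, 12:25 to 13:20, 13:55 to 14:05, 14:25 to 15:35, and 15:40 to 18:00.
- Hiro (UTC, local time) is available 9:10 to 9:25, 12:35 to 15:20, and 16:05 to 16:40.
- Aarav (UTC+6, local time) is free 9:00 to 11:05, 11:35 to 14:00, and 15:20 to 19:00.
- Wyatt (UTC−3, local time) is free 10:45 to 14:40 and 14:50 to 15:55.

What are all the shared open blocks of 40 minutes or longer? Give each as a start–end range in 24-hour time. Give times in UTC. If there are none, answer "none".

Sofia → UTC: 03:00–05:05, 05:15–06:20, 06:50–08:15, 08:25–08:50.
Mina → UTC: 01:10–02:00, 02:30–04:40, 06:10–06:55, 07:35–08:55.
Jamal → UTC: 03:25–04:15, 05:25–06:20, 06:55–07:05, 07:25–08:35, 08:40–11:00.
Hiro → UTC: 09:10–09:25, 12:35–15:20, 16:05–16:40.
Aarav → UTC: 03:00–05:05, 05:35–08:00, 09:20–13:00.
Wyatt → UTC: 13:45–17:40, 17:50–18:55.
Sofia ∩ Mina: 03:00–04:40, 06:10–06:20, 06:50–06:55, 07:35–08:15, 08:25–08:50.
Sofia ∩ Mina ∩ Jamal: 03:25–04:15, 06:10–06:20, 07:35–08:15, 08:25–08:35, 08:40–08:50.
Sofia ∩ Mina ∩ Jamal ∩ Hiro: (none).
Sofia ∩ Mina ∩ Jamal ∩ Hiro ∩ Aarav: (none).
Sofia ∩ Mina ∩ Jamal ∩ Hiro ∩ Aarav ∩ Wyatt: (none).
Windows ≥ 40 min: (none).

none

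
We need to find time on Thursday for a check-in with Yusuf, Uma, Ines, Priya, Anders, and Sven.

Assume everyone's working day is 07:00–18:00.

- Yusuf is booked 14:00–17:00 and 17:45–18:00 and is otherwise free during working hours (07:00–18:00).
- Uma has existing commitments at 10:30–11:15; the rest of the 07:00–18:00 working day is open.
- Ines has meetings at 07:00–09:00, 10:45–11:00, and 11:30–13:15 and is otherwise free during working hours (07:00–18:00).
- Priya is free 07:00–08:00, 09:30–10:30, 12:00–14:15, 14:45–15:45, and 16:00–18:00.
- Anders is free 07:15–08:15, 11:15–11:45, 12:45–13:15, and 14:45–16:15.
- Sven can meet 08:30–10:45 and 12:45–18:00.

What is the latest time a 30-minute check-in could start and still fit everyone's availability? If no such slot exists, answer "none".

Yusuf free within 07:00–18:00: 07:00–14:00, 17:00–17:45.
Uma free within 07:00–18:00: 07:00–10:30, 11:15–18:00.
Ines free within 07:00–18:00: 09:00–10:45, 11:00–11:30, 13:15–18:00.
Yusuf ∩ Uma: 07:00–10:30, 11:15–14:00, 17:00–17:45.
Yusuf ∩ Uma ∩ Ines: 09:00–10:30, 11:15–11:30, 13:15–14:00, 17:00–17:45.
Yusuf ∩ Uma ∩ Ines ∩ Priya: 09:30–10:30, 13:15–14:00, 17:00–17:45.
Yusuf ∩ Uma ∩ Ines ∩ Priya ∩ Anders: (none).
Yusuf ∩ Uma ∩ Ines ∩ Priya ∩ Anders ∩ Sven: (none).
Windows ≥ 30 min: (none).

none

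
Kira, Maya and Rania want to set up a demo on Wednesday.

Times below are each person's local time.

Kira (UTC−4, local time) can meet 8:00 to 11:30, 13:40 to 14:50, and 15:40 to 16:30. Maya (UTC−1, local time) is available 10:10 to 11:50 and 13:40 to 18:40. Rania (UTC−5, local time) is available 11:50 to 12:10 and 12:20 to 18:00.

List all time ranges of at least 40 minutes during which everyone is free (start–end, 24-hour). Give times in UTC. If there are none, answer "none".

Kira → UTC: 12:00–15:30, 17:40–18:50, 19:40–20:30.
Maya → UTC: 11:10–12:50, 14:40–19:40.
Rania → UTC: 16:50–17:10, 17:20–23:00.
Kira ∩ Maya: 12:00–12:50, 14:40–15:30, 17:40–18:50.
Kira ∩ Maya ∩ Rania: 17:40–18:50.
Windows ≥ 40 min: 17:40–18:50.

17:40–18:50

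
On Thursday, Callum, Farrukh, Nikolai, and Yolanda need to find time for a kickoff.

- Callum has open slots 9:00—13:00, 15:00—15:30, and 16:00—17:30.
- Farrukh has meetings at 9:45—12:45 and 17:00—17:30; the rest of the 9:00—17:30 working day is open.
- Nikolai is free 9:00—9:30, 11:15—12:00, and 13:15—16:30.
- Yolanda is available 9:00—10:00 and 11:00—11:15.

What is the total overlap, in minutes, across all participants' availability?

30 minutes

Farrukh free within 09:00–17:30: 09:00–09:45, 12:45–17:00.
Callum ∩ Farrukh: 09:00–09:45, 12:45–13:00, 15:00–15:30, 16:00–17:00.
Callum ∩ Farrukh ∩ Nikolai: 09:00–09:30, 15:00–15:30, 16:00–16:30.
Callum ∩ Farrukh ∩ Nikolai ∩ Yolanda: 09:00–09:30.
Total common minutes: 30.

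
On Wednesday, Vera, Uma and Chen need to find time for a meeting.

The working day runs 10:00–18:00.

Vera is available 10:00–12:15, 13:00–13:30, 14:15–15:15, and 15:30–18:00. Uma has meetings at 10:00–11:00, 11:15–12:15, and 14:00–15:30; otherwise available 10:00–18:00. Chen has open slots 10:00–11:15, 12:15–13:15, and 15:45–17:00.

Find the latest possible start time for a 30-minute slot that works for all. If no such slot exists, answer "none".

16:30

Uma free within 10:00–18:00: 11:00–11:15, 12:15–14:00, 15:30–18:00.
Vera ∩ Uma: 11:00–11:15, 13:00–13:30, 15:30–18:00.
Vera ∩ Uma ∩ Chen: 11:00–11:15, 13:00–13:15, 15:45–17:00.
Windows ≥ 30 min: 15:45–17:00.
Latest start in the last window 15:45–17:00 is 17:00 − 30 min = 16:30.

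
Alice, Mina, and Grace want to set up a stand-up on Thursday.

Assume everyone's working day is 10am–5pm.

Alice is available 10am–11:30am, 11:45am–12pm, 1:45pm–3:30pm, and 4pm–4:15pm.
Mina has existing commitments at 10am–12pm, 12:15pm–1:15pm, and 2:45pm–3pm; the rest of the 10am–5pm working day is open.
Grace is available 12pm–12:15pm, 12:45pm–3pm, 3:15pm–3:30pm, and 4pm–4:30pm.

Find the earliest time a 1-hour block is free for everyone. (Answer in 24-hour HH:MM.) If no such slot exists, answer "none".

13:45

Mina free within 10:00–17:00: 12:00–12:15, 13:15–14:45, 15:00–17:00.
Alice ∩ Mina: 13:45–14:45, 15:00–15:30, 16:00–16:15.
Alice ∩ Mina ∩ Grace: 13:45–14:45, 15:15–15:30, 16:00–16:15.
Windows ≥ 60 min: 13:45–14:45.
Earliest such window starts at 13:45.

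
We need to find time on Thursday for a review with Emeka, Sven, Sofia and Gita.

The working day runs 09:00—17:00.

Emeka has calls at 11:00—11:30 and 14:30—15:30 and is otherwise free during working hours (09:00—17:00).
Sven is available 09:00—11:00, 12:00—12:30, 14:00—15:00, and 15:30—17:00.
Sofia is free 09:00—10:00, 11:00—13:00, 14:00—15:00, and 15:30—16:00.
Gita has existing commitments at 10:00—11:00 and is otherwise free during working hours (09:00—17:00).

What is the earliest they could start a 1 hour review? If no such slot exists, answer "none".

09:00

Emeka free within 09:00–17:00: 09:00–11:00, 11:30–14:30, 15:30–17:00.
Gita free within 09:00–17:00: 09:00–10:00, 11:00–17:00.
Emeka ∩ Sven: 09:00–11:00, 12:00–12:30, 14:00–14:30, 15:30–17:00.
Emeka ∩ Sven ∩ Sofia: 09:00–10:00, 12:00–12:30, 14:00–14:30, 15:30–16:00.
Emeka ∩ Sven ∩ Sofia ∩ Gita: 09:00–10:00, 12:00–12:30, 14:00–14:30, 15:30–16:00.
Windows ≥ 60 min: 09:00–10:00.
Earliest such window starts at 09:00.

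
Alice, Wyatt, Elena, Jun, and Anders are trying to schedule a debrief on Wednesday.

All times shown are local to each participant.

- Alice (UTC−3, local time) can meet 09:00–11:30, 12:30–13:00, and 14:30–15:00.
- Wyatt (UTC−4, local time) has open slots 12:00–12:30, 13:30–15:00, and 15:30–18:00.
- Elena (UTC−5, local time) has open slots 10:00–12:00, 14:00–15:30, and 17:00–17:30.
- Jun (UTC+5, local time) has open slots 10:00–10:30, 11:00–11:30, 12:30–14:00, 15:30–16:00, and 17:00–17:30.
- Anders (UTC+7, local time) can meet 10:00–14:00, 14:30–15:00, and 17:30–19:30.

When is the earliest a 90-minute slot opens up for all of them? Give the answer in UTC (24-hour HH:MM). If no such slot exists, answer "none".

none

Alice → UTC: 12:00–14:30, 15:30–16:00, 17:30–18:00.
Wyatt → UTC: 16:00–16:30, 17:30–19:00, 19:30–22:00.
Elena → UTC: 15:00–17:00, 19:00–20:30, 22:00–22:30.
Jun → UTC: 05:00–05:30, 06:00–06:30, 07:30–09:00, 10:30–11:00, 12:00–12:30.
Anders → UTC: 03:00–07:00, 07:30–08:00, 10:30–12:30.
Alice ∩ Wyatt: 17:30–18:00.
Alice ∩ Wyatt ∩ Elena: (none).
Alice ∩ Wyatt ∩ Elena ∩ Jun: (none).
Alice ∩ Wyatt ∩ Elena ∩ Jun ∩ Anders: (none).
Windows ≥ 90 min: (none).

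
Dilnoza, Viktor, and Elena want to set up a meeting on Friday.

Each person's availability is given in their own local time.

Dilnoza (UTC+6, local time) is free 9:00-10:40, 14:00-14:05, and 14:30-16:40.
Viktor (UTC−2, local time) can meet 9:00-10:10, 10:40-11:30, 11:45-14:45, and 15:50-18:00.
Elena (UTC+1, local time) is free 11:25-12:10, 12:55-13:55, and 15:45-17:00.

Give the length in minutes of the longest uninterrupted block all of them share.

Dilnoza → UTC: 03:00–04:40, 08:00–08:05, 08:30–10:40.
Viktor → UTC: 11:00–12:10, 12:40–13:30, 13:45–16:45, 17:50–20:00.
Elena → UTC: 10:25–11:10, 11:55–12:55, 14:45–16:00.
Dilnoza ∩ Viktor: (none).
Dilnoza ∩ Viktor ∩ Elena: (none).
No common window.

0 minutes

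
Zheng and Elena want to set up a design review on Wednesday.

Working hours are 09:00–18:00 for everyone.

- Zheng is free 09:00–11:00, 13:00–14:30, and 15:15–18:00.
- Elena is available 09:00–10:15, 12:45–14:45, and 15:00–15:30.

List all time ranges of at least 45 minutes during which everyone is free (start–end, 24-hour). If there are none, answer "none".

09:00–10:15, 13:00–14:30

Zheng ∩ Elena: 09:00–10:15, 13:00–14:30, 15:15–15:30.
Windows ≥ 45 min: 09:00–10:15, 13:00–14:30.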